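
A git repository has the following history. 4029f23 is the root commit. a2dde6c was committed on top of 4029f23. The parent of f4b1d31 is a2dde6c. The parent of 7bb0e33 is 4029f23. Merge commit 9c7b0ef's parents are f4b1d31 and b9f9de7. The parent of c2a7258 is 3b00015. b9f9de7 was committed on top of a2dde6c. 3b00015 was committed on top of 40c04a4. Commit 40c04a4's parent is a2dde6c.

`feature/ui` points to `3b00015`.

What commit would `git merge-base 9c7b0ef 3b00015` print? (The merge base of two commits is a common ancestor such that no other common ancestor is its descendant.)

a2dde6c

Ancestors of 9c7b0ef: {4029f23, 9c7b0ef, a2dde6c, b9f9de7, f4b1d31}.
Ancestors of 3b00015: {3b00015, 4029f23, 40c04a4, a2dde6c}.
Common ancestors: {4029f23, a2dde6c}.
Among these, a2dde6c is not an ancestor of any other common ancestor — it is the merge base.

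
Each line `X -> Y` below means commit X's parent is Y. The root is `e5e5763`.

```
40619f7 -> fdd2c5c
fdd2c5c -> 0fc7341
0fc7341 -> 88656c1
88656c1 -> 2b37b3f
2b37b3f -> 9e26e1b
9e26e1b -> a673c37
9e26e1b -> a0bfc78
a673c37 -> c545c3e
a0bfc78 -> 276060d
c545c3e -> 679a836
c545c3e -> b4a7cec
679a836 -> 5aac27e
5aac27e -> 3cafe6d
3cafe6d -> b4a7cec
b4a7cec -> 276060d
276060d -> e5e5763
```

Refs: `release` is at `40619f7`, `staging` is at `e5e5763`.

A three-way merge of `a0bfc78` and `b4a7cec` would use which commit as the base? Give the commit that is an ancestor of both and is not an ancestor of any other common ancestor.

Ancestors of a0bfc78: {276060d, a0bfc78, e5e5763}.
Ancestors of b4a7cec: {276060d, b4a7cec, e5e5763}.
Common ancestors: {276060d, e5e5763}.
Among these, 276060d is not an ancestor of any other common ancestor — it is the merge base.

276060d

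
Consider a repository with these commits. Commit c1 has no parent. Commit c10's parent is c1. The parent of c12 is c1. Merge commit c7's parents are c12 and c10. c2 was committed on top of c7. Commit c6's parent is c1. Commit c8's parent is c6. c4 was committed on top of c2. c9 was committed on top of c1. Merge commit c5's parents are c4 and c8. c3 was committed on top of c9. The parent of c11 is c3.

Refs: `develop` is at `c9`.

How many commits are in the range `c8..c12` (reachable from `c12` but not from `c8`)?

1

Reachable from c12: {c1, c12}.
Reachable from c8: {c1, c6, c8}.
In c12's history but not c8's: {c12} — 1 commit.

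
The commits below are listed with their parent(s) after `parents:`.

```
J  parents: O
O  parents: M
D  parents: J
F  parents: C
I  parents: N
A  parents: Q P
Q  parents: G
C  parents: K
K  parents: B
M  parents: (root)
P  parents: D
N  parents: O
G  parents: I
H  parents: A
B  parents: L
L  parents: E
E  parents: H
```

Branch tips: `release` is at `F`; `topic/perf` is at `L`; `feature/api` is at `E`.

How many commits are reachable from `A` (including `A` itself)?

Walking parent pointers from A: reachable set = {A, D, G, I, J, M, N, O, P, Q}.
That is 10 commits.

10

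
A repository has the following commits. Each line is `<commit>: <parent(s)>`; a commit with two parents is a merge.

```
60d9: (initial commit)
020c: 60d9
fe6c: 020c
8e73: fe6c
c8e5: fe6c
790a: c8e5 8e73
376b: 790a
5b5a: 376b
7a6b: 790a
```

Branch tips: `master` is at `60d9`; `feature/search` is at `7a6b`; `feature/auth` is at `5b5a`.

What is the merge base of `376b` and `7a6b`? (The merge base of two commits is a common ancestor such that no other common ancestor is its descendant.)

Ancestors of 376b: {020c, 376b, 60d9, 790a, 8e73, c8e5, fe6c}.
Ancestors of 7a6b: {020c, 60d9, 790a, 7a6b, 8e73, c8e5, fe6c}.
Common ancestors: {020c, 60d9, 790a, 8e73, c8e5, fe6c}.
Among these, 790a is not an ancestor of any other common ancestor — it is the merge base.

790a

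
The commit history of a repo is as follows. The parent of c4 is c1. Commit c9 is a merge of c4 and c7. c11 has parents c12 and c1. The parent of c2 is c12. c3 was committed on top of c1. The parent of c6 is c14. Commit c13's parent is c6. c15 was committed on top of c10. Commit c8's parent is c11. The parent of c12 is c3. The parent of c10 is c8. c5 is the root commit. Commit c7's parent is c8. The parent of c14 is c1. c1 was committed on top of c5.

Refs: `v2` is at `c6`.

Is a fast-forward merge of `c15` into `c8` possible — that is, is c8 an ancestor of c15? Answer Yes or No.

A fast-forward from c8 to c15 is possible iff c8 is an ancestor of c15.
Ancestors of c15: {c1, c10, c11, c12, c15, c3, c5, c8}.
c8 is among them, so fast-forward is possible.

Yes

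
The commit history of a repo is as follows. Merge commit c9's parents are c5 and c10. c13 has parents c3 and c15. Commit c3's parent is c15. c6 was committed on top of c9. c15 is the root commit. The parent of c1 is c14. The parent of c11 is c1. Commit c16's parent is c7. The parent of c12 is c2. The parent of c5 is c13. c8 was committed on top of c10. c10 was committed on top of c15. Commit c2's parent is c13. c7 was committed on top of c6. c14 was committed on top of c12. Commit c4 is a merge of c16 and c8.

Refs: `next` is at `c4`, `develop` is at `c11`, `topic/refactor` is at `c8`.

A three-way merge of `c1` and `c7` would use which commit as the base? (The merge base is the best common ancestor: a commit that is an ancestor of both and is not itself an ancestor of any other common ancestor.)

c13

Ancestors of c1: {c1, c12, c13, c14, c15, c2, c3}.
Ancestors of c7: {c10, c13, c15, c3, c5, c6, c7, c9}.
Common ancestors: {c13, c15, c3}.
Among these, c13 is not an ancestor of any other common ancestor — it is the merge base.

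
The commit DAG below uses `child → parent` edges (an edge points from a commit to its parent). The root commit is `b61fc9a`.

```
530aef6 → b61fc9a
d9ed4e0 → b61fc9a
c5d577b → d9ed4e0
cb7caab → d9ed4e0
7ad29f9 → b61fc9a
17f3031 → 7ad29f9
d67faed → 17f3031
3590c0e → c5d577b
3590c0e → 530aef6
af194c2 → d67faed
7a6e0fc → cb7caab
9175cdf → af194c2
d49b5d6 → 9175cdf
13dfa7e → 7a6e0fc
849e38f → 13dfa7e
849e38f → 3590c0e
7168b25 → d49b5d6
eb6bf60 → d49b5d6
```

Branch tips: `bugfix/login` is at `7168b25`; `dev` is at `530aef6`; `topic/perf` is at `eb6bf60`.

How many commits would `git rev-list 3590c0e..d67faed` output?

3

Reachable from d67faed: {17f3031, 7ad29f9, b61fc9a, d67faed}.
Reachable from 3590c0e: {3590c0e, 530aef6, b61fc9a, c5d577b, d9ed4e0}.
In d67faed's history but not 3590c0e's: {17f3031, 7ad29f9, d67faed} — 3 commits.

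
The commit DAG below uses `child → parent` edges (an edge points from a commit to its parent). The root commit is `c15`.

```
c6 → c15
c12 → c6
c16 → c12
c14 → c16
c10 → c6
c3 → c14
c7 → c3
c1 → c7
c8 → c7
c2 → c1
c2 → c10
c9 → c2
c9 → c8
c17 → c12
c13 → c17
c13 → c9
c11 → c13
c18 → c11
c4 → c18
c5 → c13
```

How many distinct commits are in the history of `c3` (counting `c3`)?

Walking parent pointers from c3: reachable set = {c12, c14, c15, c16, c3, c6}.
That is 6 commits.

6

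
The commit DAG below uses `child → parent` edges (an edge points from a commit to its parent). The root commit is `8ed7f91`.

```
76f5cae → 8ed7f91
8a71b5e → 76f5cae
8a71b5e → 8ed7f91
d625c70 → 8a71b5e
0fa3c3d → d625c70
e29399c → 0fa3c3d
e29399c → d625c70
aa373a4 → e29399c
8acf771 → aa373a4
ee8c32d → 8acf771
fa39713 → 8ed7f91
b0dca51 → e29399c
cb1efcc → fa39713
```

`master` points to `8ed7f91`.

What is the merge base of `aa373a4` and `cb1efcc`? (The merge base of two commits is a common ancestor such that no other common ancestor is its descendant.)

8ed7f91

Ancestors of aa373a4: {0fa3c3d, 76f5cae, 8a71b5e, 8ed7f91, aa373a4, d625c70, e29399c}.
Ancestors of cb1efcc: {8ed7f91, cb1efcc, fa39713}.
Common ancestors: {8ed7f91}.
The only common ancestor is 8ed7f91, so it is the merge base.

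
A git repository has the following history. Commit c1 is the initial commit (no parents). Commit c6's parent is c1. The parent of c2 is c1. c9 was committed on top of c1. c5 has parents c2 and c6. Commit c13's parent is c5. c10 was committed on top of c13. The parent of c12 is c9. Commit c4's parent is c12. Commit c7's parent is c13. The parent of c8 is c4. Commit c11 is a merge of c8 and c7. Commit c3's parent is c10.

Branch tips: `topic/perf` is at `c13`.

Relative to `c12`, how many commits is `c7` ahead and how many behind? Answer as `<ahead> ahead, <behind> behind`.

Reachable from c7: {c1, c13, c2, c5, c6, c7}.
Reachable from c12: {c1, c12, c9}.
Only in c7's history (ahead): {c13, c2, c5, c6, c7} — 5.
Only in c12's history (behind): {c12, c9} — 2.

5 ahead, 2 behind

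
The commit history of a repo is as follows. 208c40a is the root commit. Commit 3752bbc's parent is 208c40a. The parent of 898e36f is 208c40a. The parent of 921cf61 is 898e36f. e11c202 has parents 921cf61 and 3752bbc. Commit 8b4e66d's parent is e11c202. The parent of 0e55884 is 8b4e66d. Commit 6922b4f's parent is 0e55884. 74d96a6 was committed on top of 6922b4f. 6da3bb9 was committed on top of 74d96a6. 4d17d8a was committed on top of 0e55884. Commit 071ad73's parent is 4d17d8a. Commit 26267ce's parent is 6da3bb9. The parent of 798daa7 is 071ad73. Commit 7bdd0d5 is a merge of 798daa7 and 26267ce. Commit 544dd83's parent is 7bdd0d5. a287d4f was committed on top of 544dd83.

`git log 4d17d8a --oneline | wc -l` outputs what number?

Walking parent pointers from 4d17d8a: reachable set = {0e55884, 208c40a, 3752bbc, 4d17d8a, 898e36f, 8b4e66d, 921cf61, e11c202}.
That is 8 commits.

8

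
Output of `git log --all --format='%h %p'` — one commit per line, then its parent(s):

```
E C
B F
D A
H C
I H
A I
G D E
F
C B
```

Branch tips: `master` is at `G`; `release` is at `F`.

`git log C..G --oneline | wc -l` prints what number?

6

Reachable from G: {A, B, C, D, E, F, G, H, I}.
Reachable from C: {B, C, F}.
In G's history but not C's: {A, D, E, G, H, I} — 6 commits.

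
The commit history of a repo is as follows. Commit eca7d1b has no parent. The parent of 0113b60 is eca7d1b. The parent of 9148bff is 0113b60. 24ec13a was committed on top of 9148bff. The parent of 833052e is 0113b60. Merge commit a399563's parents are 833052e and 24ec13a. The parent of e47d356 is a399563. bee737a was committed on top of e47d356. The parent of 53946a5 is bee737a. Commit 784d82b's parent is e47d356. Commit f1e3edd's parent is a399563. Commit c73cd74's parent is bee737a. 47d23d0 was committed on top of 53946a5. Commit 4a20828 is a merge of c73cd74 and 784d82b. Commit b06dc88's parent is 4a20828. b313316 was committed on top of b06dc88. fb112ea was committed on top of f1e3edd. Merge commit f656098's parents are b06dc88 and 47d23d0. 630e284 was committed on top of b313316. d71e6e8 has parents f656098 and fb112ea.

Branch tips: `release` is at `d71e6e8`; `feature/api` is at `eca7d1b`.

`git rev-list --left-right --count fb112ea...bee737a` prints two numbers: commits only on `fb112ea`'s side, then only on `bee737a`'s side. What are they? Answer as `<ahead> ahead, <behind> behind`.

2 ahead, 2 behind

Reachable from fb112ea: {0113b60, 24ec13a, 833052e, 9148bff, a399563, eca7d1b, f1e3edd, fb112ea}.
Reachable from bee737a: {0113b60, 24ec13a, 833052e, 9148bff, a399563, bee737a, e47d356, eca7d1b}.
Only in fb112ea's history (ahead): {f1e3edd, fb112ea} — 2.
Only in bee737a's history (behind): {bee737a, e47d356} — 2.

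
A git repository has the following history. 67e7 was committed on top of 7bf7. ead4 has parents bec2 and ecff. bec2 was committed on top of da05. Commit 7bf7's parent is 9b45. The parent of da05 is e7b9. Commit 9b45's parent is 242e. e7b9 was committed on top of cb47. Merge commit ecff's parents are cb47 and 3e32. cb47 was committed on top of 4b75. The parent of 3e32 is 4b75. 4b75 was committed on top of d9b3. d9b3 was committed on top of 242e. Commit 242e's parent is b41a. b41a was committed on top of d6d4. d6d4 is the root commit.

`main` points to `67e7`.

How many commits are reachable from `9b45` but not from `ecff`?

1

Reachable from 9b45: {242e, 9b45, b41a, d6d4}.
Reachable from ecff: {242e, 3e32, 4b75, b41a, cb47, d6d4, d9b3, ecff}.
In 9b45's history but not ecff's: {9b45} — 1 commit.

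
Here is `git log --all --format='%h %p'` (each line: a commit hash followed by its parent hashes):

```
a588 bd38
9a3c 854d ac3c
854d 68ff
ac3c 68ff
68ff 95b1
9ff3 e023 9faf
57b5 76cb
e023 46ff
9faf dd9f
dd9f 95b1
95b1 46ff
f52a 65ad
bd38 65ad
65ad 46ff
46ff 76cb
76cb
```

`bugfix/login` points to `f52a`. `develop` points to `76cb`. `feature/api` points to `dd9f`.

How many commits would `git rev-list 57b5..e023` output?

2

Reachable from e023: {46ff, 76cb, e023}.
Reachable from 57b5: {57b5, 76cb}.
In e023's history but not 57b5's: {46ff, e023} — 2 commits.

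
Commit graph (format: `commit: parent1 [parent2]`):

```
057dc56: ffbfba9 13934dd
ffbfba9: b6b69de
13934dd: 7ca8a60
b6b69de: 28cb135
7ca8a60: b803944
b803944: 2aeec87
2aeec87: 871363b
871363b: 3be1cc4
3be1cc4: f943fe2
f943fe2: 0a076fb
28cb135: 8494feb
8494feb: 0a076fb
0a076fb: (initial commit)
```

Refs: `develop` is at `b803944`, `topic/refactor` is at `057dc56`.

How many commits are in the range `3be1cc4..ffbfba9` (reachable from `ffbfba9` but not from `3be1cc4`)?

Reachable from ffbfba9: {0a076fb, 28cb135, 8494feb, b6b69de, ffbfba9}.
Reachable from 3be1cc4: {0a076fb, 3be1cc4, f943fe2}.
In ffbfba9's history but not 3be1cc4's: {28cb135, 8494feb, b6b69de, ffbfba9} — 4 commits.

4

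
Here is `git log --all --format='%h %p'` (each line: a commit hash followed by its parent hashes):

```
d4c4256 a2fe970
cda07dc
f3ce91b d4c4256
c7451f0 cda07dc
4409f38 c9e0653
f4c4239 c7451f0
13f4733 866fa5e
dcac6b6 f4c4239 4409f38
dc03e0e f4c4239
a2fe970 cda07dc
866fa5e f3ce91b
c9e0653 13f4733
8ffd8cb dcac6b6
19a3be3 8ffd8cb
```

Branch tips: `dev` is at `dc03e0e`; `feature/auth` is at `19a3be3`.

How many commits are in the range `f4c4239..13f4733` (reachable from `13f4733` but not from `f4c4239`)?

5

Reachable from 13f4733: {13f4733, 866fa5e, a2fe970, cda07dc, d4c4256, f3ce91b}.
Reachable from f4c4239: {c7451f0, cda07dc, f4c4239}.
In 13f4733's history but not f4c4239's: {13f4733, 866fa5e, a2fe970, d4c4256, f3ce91b} — 5 commits.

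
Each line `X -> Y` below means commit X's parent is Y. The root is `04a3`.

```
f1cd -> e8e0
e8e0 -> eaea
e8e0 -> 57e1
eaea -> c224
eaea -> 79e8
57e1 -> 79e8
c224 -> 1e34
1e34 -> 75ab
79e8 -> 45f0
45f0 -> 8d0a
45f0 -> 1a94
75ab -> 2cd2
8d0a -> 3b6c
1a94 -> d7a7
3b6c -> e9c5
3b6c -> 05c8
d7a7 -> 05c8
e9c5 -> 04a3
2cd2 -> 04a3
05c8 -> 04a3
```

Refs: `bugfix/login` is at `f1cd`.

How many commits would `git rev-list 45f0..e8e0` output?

8

Reachable from e8e0: {04a3, 05c8, 1a94, 1e34, 2cd2, 3b6c, 45f0, 57e1, 75ab, 79e8, 8d0a, c224, d7a7, e8e0, e9c5, eaea}.
Reachable from 45f0: {04a3, 05c8, 1a94, 3b6c, 45f0, 8d0a, d7a7, e9c5}.
In e8e0's history but not 45f0's: {1e34, 2cd2, 57e1, 75ab, 79e8, c224, e8e0, eaea} — 8 commits.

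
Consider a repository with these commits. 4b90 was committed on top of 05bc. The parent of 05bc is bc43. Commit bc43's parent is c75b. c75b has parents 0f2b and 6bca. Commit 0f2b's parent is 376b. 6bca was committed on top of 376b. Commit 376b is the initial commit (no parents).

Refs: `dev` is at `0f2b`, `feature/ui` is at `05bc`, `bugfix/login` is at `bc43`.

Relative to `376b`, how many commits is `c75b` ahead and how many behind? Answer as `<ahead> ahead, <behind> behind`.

3 ahead, 0 behind

Reachable from c75b: {0f2b, 376b, 6bca, c75b}.
Reachable from 376b: {376b}.
Only in c75b's history (ahead): {0f2b, 6bca, c75b} — 3.
Only in 376b's history (behind): {} — 0.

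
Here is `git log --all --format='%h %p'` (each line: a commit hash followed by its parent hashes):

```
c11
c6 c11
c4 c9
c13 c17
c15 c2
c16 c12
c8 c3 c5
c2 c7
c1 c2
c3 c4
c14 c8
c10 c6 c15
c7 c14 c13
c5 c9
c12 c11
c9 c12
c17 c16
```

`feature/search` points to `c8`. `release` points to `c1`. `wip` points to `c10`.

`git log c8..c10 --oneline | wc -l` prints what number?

Reachable from c10: {c10, c11, c12, c13, c14, c15, c16, c17, c2, c3, c4, c5, c6, c7, c8, c9}.
Reachable from c8: {c11, c12, c3, c4, c5, c8, c9}.
In c10's history but not c8's: {c10, c13, c14, c15, c16, c17, c2, c6, c7} — 9 commits.

9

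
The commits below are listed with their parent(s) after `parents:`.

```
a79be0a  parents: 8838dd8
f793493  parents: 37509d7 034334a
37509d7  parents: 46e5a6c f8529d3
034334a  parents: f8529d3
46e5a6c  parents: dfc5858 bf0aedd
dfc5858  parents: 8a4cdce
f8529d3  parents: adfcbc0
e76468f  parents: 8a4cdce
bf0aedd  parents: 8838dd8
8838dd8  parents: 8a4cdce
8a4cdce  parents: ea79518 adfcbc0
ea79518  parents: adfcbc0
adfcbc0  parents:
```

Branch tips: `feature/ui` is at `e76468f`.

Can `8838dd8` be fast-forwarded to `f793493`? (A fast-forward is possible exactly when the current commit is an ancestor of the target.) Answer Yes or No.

A fast-forward from 8838dd8 to f793493 is possible iff 8838dd8 is an ancestor of f793493.
Ancestors of f793493: {034334a, 37509d7, 46e5a6c, 8838dd8, 8a4cdce, adfcbc0, bf0aedd, dfc5858, ea79518, f793493, f8529d3}.
8838dd8 is among them, so fast-forward is possible.

Yes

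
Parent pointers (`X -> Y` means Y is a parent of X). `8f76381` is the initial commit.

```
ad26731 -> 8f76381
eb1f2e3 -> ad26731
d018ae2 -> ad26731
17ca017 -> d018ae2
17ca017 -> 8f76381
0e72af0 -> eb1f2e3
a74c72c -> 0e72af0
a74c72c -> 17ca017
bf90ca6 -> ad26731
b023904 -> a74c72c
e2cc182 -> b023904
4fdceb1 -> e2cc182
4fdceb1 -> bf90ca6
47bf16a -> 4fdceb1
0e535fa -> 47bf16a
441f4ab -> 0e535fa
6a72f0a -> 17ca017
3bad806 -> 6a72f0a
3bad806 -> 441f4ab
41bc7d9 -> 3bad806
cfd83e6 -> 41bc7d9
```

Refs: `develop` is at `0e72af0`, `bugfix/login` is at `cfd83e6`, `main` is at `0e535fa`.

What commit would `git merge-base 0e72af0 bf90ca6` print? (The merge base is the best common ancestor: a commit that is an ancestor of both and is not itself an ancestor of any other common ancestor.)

ad26731

Ancestors of 0e72af0: {0e72af0, 8f76381, ad26731, eb1f2e3}.
Ancestors of bf90ca6: {8f76381, ad26731, bf90ca6}.
Common ancestors: {8f76381, ad26731}.
Among these, ad26731 is not an ancestor of any other common ancestor — it is the merge base.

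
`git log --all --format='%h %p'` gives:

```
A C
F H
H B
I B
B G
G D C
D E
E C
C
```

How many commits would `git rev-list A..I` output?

Reachable from I: {B, C, D, E, G, I}.
Reachable from A: {A, C}.
In I's history but not A's: {B, D, E, G, I} — 5 commits.

5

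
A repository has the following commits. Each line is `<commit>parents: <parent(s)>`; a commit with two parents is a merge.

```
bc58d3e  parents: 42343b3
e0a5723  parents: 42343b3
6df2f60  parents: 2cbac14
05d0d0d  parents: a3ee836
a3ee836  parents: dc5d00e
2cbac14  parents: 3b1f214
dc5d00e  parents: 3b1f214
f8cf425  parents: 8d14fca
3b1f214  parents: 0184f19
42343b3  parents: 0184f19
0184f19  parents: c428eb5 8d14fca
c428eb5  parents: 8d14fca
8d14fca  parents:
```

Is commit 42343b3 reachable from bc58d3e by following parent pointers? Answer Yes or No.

Yes

Ancestors of bc58d3e (commits reachable by following parents): {0184f19, 42343b3, 8d14fca, bc58d3e, c428eb5}.
42343b3 is in that set, so it is an ancestor of bc58d3e.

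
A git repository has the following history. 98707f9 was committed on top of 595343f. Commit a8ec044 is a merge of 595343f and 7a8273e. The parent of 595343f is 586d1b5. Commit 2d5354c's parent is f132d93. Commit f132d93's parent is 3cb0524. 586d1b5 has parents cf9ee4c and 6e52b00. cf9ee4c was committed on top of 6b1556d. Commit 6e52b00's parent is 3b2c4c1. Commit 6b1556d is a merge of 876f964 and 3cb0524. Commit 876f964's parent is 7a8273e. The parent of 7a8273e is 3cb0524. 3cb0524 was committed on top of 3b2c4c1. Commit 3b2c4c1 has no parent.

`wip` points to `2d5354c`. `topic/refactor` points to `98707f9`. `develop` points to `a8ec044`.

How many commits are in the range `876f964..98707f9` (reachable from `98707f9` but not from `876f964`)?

6

Reachable from 98707f9: {3b2c4c1, 3cb0524, 586d1b5, 595343f, 6b1556d, 6e52b00, 7a8273e, 876f964, 98707f9, cf9ee4c}.
Reachable from 876f964: {3b2c4c1, 3cb0524, 7a8273e, 876f964}.
In 98707f9's history but not 876f964's: {586d1b5, 595343f, 6b1556d, 6e52b00, 98707f9, cf9ee4c} — 6 commits.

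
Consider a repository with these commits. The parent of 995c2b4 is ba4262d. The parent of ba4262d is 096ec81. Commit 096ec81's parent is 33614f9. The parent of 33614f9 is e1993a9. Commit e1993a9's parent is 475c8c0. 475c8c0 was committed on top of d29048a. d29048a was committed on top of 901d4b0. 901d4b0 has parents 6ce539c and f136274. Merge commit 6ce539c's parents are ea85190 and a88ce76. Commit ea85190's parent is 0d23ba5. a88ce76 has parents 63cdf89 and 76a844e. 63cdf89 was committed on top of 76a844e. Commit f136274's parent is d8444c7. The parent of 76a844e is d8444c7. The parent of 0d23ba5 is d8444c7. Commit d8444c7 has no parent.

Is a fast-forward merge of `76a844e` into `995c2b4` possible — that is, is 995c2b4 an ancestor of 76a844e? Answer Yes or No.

No

A fast-forward from 995c2b4 to 76a844e is possible iff 995c2b4 is an ancestor of 76a844e.
Ancestors of 76a844e: {76a844e, d8444c7}.
995c2b4 is not among them, so fast-forward is not possible.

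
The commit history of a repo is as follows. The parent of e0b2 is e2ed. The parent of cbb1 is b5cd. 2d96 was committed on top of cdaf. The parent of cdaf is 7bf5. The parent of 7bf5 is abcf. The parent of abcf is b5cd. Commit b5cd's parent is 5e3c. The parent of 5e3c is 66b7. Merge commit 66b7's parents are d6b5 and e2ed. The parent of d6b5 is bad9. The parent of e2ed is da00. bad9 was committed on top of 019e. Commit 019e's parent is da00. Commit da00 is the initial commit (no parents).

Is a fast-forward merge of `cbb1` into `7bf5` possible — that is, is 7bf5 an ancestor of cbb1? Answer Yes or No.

No

A fast-forward from 7bf5 to cbb1 is possible iff 7bf5 is an ancestor of cbb1.
Ancestors of cbb1: {019e, 5e3c, 66b7, b5cd, bad9, cbb1, d6b5, da00, e2ed}.
7bf5 is not among them, so fast-forward is not possible.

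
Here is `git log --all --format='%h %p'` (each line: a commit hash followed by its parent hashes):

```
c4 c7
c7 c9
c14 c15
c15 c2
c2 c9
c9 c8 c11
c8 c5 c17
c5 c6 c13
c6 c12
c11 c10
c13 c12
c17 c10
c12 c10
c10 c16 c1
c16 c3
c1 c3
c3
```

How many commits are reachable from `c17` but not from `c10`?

1

Reachable from c17: {c1, c10, c16, c17, c3}.
Reachable from c10: {c1, c10, c16, c3}.
In c17's history but not c10's: {c17} — 1 commit.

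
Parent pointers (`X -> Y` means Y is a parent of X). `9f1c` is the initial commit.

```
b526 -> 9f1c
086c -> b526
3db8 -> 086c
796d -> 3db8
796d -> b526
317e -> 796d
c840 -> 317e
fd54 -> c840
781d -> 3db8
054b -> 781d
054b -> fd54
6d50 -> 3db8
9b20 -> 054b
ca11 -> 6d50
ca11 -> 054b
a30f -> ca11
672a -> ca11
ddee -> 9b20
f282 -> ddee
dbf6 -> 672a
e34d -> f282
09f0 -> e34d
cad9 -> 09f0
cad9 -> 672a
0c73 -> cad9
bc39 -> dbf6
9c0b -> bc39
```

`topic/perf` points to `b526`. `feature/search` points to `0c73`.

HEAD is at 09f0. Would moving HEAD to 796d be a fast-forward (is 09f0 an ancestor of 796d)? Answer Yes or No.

No

A fast-forward from 09f0 to 796d is possible iff 09f0 is an ancestor of 796d.
Ancestors of 796d: {086c, 3db8, 796d, 9f1c, b526}.
09f0 is not among them, so fast-forward is not possible.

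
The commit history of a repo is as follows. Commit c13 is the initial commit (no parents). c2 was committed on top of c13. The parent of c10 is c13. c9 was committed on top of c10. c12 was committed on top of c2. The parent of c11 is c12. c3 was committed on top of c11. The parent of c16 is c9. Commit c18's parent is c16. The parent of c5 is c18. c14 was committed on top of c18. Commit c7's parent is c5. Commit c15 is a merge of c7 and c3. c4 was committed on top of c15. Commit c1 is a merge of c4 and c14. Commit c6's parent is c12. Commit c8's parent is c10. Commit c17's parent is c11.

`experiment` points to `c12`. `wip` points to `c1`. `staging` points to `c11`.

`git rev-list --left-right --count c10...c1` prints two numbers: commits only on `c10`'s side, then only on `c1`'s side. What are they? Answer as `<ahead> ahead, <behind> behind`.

0 ahead, 13 behind

Reachable from c10: {c10, c13}.
Reachable from c1: {c1, c10, c11, c12, c13, c14, c15, c16, c18, c2, c3, c4, c5, c7, c9}.
Only in c10's history (ahead): {} — 0.
Only in c1's history (behind): {c1, c11, c12, c14, c15, c16, c18, c2, c3, c4, c5, c7, c9} — 13.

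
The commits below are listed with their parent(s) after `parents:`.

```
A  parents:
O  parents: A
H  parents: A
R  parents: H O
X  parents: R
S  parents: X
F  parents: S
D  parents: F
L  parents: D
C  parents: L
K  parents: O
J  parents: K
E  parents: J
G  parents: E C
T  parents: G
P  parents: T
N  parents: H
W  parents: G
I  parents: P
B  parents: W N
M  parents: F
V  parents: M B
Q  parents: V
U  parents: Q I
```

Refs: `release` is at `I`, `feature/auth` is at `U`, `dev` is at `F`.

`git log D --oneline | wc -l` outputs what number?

Walking parent pointers from D: reachable set = {A, D, F, H, O, R, S, X}.
That is 8 commits.

8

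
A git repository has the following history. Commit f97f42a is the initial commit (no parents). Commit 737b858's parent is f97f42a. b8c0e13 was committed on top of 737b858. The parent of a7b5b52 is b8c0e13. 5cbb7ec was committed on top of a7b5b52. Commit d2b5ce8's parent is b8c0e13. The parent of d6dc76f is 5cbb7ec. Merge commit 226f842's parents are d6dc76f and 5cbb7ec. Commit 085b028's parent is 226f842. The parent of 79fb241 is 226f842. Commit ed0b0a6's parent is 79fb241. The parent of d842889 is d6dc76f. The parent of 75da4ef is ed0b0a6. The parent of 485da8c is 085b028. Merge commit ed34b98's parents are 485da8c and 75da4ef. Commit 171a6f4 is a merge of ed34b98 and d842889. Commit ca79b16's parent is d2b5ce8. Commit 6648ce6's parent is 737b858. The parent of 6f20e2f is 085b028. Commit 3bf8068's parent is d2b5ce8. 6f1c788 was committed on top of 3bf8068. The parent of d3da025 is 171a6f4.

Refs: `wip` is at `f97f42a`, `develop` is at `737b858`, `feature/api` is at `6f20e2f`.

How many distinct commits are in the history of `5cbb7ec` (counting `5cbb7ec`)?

5

Walking parent pointers from 5cbb7ec: reachable set = {5cbb7ec, 737b858, a7b5b52, b8c0e13, f97f42a}.
That is 5 commits.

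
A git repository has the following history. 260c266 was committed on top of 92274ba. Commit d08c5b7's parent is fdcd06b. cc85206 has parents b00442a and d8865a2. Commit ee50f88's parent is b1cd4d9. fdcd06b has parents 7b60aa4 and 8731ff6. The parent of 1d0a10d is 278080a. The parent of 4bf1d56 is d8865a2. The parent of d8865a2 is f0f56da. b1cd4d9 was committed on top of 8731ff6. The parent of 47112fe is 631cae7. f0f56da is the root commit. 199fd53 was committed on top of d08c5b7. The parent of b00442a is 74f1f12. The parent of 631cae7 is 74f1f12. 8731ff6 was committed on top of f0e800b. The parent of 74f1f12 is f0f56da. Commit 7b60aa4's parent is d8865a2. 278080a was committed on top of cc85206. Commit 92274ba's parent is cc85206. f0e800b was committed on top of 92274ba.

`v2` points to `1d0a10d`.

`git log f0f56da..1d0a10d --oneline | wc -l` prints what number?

Reachable from 1d0a10d: {1d0a10d, 278080a, 74f1f12, b00442a, cc85206, d8865a2, f0f56da}.
Reachable from f0f56da: {f0f56da}.
In 1d0a10d's history but not f0f56da's: {1d0a10d, 278080a, 74f1f12, b00442a, cc85206, d8865a2} — 6 commits.

6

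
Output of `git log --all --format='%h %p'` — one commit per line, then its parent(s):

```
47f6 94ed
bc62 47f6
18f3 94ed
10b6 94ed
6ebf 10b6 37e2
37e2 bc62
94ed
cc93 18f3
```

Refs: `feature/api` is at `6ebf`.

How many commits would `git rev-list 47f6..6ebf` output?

4

Reachable from 6ebf: {10b6, 37e2, 47f6, 6ebf, 94ed, bc62}.
Reachable from 47f6: {47f6, 94ed}.
In 6ebf's history but not 47f6's: {10b6, 37e2, 6ebf, bc62} — 4 commits.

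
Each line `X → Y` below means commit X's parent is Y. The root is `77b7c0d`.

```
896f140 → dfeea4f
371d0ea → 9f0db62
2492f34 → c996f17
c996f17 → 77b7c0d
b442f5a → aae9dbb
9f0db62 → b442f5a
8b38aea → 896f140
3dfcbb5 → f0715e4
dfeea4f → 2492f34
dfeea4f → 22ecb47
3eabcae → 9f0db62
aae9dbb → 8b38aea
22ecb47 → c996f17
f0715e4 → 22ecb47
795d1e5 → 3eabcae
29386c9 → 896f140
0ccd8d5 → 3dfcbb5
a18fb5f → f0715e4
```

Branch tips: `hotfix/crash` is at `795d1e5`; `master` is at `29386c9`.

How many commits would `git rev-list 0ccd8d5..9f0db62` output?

7

Reachable from 9f0db62: {22ecb47, 2492f34, 77b7c0d, 896f140, 8b38aea, 9f0db62, aae9dbb, b442f5a, c996f17, dfeea4f}.
Reachable from 0ccd8d5: {0ccd8d5, 22ecb47, 3dfcbb5, 77b7c0d, c996f17, f0715e4}.
In 9f0db62's history but not 0ccd8d5's: {2492f34, 896f140, 8b38aea, 9f0db62, aae9dbb, b442f5a, dfeea4f} — 7 commits.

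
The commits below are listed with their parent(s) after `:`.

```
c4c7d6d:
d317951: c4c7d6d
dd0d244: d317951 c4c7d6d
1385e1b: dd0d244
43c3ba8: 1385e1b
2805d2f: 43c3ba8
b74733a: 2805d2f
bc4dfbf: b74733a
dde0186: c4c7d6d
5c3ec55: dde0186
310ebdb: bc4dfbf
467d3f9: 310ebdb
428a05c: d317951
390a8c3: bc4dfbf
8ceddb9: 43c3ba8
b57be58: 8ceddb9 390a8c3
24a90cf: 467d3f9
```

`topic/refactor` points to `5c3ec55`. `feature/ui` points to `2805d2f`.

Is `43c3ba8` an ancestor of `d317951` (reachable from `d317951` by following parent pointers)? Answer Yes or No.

Ancestors of d317951: {c4c7d6d, d317951}.
43c3ba8 is not in that set, so it is not an ancestor of d317951.

No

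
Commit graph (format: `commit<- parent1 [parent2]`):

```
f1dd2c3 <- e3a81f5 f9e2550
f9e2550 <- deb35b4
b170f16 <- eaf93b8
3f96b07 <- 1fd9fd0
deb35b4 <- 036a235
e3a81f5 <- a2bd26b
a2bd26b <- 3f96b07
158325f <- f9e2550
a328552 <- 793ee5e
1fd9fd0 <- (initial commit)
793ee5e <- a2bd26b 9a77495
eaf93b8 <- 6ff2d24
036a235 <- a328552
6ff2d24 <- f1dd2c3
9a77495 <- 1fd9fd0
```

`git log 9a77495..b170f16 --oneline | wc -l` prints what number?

Reachable from b170f16: {036a235, 1fd9fd0, 3f96b07, 6ff2d24, 793ee5e, 9a77495, a2bd26b, a328552, b170f16, deb35b4, e3a81f5, eaf93b8, f1dd2c3, f9e2550}.
Reachable from 9a77495: {1fd9fd0, 9a77495}.
In b170f16's history but not 9a77495's: {036a235, 3f96b07, 6ff2d24, 793ee5e, a2bd26b, a328552, b170f16, deb35b4, e3a81f5, eaf93b8, f1dd2c3, f9e2550} — 12 commits.

12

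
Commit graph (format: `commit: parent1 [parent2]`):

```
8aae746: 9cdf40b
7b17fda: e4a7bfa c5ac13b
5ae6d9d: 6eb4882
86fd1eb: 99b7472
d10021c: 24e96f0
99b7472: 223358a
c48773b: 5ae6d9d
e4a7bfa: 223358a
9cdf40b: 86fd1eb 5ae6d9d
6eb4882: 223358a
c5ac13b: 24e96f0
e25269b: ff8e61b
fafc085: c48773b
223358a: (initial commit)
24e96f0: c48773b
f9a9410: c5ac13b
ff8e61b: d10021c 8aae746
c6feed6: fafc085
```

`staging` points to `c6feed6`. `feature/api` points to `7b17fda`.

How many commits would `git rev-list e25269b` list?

12

Walking parent pointers from e25269b: reachable set = {223358a, 24e96f0, 5ae6d9d, 6eb4882, 86fd1eb, 8aae746, 99b7472, 9cdf40b, c48773b, d10021c, e25269b, ff8e61b}.
That is 12 commits.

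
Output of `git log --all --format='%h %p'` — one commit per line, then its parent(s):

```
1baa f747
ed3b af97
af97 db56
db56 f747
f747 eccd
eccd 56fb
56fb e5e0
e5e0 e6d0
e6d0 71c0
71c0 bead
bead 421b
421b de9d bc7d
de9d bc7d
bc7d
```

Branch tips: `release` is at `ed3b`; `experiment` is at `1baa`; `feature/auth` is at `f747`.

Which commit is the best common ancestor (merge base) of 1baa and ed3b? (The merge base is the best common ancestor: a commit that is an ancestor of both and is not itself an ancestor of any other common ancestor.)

Ancestors of 1baa: {1baa, 421b, 56fb, 71c0, bc7d, bead, de9d, e5e0, e6d0, eccd, f747}.
Ancestors of ed3b: {421b, 56fb, 71c0, af97, bc7d, bead, db56, de9d, e5e0, e6d0, eccd, ed3b, f747}.
Common ancestors: {421b, 56fb, 71c0, bc7d, bead, de9d, e5e0, e6d0, eccd, f747}.
Among these, f747 is not an ancestor of any other common ancestor — it is the merge base.

f747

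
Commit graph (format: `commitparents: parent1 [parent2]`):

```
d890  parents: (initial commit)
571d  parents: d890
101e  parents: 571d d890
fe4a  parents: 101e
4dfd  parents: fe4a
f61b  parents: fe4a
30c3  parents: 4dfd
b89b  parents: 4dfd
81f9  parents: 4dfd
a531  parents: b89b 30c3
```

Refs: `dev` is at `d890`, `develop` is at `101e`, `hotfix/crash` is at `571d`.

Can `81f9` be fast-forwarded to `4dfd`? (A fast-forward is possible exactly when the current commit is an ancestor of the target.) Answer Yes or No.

No

A fast-forward from 81f9 to 4dfd is possible iff 81f9 is an ancestor of 4dfd.
Ancestors of 4dfd: {101e, 4dfd, 571d, d890, fe4a}.
81f9 is not among them, so fast-forward is not possible.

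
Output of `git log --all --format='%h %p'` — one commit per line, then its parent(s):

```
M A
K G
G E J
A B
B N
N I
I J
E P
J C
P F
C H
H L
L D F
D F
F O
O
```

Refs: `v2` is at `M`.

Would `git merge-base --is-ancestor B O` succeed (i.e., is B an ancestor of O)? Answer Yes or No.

Ancestors of O: {O}.
B is not in that set, so it is not an ancestor of O.

No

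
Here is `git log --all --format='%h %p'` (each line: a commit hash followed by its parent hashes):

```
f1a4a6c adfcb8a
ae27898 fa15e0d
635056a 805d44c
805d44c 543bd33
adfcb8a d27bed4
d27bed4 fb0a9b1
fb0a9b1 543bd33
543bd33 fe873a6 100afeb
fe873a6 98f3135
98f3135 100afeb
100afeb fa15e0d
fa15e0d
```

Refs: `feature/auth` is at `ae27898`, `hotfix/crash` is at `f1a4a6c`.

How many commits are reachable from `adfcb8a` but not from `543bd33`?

Reachable from adfcb8a: {100afeb, 543bd33, 98f3135, adfcb8a, d27bed4, fa15e0d, fb0a9b1, fe873a6}.
Reachable from 543bd33: {100afeb, 543bd33, 98f3135, fa15e0d, fe873a6}.
In adfcb8a's history but not 543bd33's: {adfcb8a, d27bed4, fb0a9b1} — 3 commits.

3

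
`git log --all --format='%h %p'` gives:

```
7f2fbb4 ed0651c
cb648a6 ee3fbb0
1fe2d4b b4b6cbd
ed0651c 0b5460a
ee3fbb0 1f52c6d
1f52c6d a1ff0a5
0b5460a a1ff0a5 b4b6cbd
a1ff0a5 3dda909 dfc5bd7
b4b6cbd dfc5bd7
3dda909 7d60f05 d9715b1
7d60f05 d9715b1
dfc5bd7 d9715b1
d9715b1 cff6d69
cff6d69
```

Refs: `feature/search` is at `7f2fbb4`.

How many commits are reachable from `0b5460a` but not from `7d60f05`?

5

Reachable from 0b5460a: {0b5460a, 3dda909, 7d60f05, a1ff0a5, b4b6cbd, cff6d69, d9715b1, dfc5bd7}.
Reachable from 7d60f05: {7d60f05, cff6d69, d9715b1}.
In 0b5460a's history but not 7d60f05's: {0b5460a, 3dda909, a1ff0a5, b4b6cbd, dfc5bd7} — 5 commits.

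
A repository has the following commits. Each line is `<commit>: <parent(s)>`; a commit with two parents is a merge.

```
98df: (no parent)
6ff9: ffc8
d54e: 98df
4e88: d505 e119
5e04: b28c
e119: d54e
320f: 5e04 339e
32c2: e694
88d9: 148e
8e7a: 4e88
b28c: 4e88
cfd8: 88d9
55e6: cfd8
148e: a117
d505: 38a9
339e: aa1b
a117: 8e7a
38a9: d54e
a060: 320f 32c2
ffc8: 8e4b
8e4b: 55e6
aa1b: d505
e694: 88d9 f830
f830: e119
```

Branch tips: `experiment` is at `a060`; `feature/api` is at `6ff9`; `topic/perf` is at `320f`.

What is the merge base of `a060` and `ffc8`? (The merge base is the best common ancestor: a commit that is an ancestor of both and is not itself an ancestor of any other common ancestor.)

88d9

Ancestors of a060: {148e, 320f, 32c2, 339e, 38a9, 4e88, 5e04, 88d9, 8e7a, 98df, a060, a117, aa1b, b28c, d505, d54e, e119, e694, f830}.
Ancestors of ffc8: {148e, 38a9, 4e88, 55e6, 88d9, 8e4b, 8e7a, 98df, a117, cfd8, d505, d54e, e119, ffc8}.
Common ancestors: {148e, 38a9, 4e88, 88d9, 8e7a, 98df, a117, d505, d54e, e119}.
Among these, 88d9 is not an ancestor of any other common ancestor — it is the merge base.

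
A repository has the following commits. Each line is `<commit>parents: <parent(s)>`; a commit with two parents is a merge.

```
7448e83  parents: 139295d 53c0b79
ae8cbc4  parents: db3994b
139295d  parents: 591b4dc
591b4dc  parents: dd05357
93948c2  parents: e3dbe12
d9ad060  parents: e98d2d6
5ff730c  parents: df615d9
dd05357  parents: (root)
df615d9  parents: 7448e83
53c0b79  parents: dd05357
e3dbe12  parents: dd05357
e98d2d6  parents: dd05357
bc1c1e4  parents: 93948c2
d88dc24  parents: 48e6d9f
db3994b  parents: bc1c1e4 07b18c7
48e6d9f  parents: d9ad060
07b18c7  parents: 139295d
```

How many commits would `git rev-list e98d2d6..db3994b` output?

7

Reachable from db3994b: {07b18c7, 139295d, 591b4dc, 93948c2, bc1c1e4, db3994b, dd05357, e3dbe12}.
Reachable from e98d2d6: {dd05357, e98d2d6}.
In db3994b's history but not e98d2d6's: {07b18c7, 139295d, 591b4dc, 93948c2, bc1c1e4, db3994b, e3dbe12} — 7 commits.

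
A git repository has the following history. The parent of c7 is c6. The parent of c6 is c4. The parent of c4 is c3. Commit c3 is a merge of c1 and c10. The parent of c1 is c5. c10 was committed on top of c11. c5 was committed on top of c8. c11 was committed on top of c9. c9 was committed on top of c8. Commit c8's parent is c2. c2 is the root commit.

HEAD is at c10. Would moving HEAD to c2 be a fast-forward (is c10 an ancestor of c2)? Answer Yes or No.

No

A fast-forward from c10 to c2 is possible iff c10 is an ancestor of c2.
Ancestors of c2: {c2}.
c10 is not among them, so fast-forward is not possible.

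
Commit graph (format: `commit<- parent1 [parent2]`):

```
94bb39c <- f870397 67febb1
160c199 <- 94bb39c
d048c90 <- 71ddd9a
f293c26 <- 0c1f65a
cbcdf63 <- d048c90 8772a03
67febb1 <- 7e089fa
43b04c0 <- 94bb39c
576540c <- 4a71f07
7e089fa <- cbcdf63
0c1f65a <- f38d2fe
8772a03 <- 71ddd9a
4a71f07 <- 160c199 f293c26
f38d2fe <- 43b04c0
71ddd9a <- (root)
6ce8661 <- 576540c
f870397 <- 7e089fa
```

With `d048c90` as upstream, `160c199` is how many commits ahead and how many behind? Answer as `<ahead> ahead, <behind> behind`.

7 ahead, 0 behind

Reachable from 160c199: {160c199, 67febb1, 71ddd9a, 7e089fa, 8772a03, 94bb39c, cbcdf63, d048c90, f870397}.
Reachable from d048c90: {71ddd9a, d048c90}.
Only in 160c199's history (ahead): {160c199, 67febb1, 7e089fa, 8772a03, 94bb39c, cbcdf63, f870397} — 7.
Only in d048c90's history (behind): {} — 0.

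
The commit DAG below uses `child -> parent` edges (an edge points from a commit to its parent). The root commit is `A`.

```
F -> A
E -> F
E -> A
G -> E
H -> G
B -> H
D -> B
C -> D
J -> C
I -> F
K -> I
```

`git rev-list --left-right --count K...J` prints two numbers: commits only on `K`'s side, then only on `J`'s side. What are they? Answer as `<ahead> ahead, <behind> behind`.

Reachable from K: {A, F, I, K}.
Reachable from J: {A, B, C, D, E, F, G, H, J}.
Only in K's history (ahead): {I, K} — 2.
Only in J's history (behind): {B, C, D, E, G, H, J} — 7.

2 ahead, 7 behind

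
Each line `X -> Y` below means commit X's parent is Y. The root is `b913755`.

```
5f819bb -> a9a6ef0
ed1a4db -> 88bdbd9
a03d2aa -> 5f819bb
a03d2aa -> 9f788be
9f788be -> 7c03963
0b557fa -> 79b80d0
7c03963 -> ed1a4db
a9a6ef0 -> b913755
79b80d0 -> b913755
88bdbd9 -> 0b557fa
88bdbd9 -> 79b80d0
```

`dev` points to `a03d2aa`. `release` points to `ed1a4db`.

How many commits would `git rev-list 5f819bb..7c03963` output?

5

Reachable from 7c03963: {0b557fa, 79b80d0, 7c03963, 88bdbd9, b913755, ed1a4db}.
Reachable from 5f819bb: {5f819bb, a9a6ef0, b913755}.
In 7c03963's history but not 5f819bb's: {0b557fa, 79b80d0, 7c03963, 88bdbd9, ed1a4db} — 5 commits.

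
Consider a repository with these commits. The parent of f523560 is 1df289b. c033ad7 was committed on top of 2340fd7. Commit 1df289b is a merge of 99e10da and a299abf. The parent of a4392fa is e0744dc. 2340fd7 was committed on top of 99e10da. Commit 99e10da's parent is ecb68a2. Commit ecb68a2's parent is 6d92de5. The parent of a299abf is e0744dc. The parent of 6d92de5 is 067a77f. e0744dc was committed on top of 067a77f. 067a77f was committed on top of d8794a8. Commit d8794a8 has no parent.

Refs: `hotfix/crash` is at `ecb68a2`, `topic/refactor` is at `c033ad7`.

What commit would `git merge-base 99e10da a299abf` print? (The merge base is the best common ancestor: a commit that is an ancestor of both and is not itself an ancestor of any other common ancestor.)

Ancestors of 99e10da: {067a77f, 6d92de5, 99e10da, d8794a8, ecb68a2}.
Ancestors of a299abf: {067a77f, a299abf, d8794a8, e0744dc}.
Common ancestors: {067a77f, d8794a8}.
Among these, 067a77f is not an ancestor of any other common ancestor — it is the merge base.

067a77f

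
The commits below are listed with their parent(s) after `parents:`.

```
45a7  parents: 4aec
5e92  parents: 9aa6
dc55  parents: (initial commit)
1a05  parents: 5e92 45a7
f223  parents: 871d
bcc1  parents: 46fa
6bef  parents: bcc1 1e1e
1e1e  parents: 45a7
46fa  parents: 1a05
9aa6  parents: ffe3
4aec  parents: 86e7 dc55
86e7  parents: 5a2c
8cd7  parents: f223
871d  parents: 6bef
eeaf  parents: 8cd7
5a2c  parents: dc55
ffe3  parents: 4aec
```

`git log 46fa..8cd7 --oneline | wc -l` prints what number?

Reachable from 8cd7: {1a05, 1e1e, 45a7, 46fa, 4aec, 5a2c, 5e92, 6bef, 86e7, 871d, 8cd7, 9aa6, bcc1, dc55, f223, ffe3}.
Reachable from 46fa: {1a05, 45a7, 46fa, 4aec, 5a2c, 5e92, 86e7, 9aa6, dc55, ffe3}.
In 8cd7's history but not 46fa's: {1e1e, 6bef, 871d, 8cd7, bcc1, f223} — 6 commits.

6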